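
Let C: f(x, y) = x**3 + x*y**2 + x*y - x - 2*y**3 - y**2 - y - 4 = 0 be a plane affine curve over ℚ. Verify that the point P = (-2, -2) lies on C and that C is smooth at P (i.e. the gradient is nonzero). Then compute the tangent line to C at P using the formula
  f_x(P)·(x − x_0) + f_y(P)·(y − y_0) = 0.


Tangent line at P: 13*x - 15*y - 4 = 0.

Step 1: f(-2, -2) = 0, so P lies on C.
Step 2: partial derivatives
  f_x(x, y) = 3*x**2 + y**2 + y - 1, f_y(x, y) = 2*x*y + x - 6*y**2 - 2*y - 1.
  f_x(P) = 13, f_y(P) = -15 (gradient nonzero, so P is smooth).
Step 3: tangent line at P: 13·(x − -2) + -15·(y − -2) = 0.
Expanding: 13*x - 15*y - 4 = 0.


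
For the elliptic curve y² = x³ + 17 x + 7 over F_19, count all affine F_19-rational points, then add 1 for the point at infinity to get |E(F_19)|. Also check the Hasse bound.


Affine points = {(0, 8), (0, 11), (1, 5), (1, 14), (2, 7), (2, 12), (3, 3), (3, 16), (4, 5), (4, 14), (8, 3), (8, 16), (11, 9), (11, 10), (12, 1), (12, 18), (14, 5), (14, 14), (16, 9), (16, 10)}; affine count = 20; |E(F_19)| = 21.

Discriminant check: Δ ∝ 4a³ + 27b² = 4·17³ + 27·7² = 4·4913 + 27·49 ≡ 18 (mod 19). Nonzero ⇒ E is nonsingular.
For each x ∈ F_19, compute rhs = x³ + 17·x + 7 mod 19, then count y ∈ F_19 with y² ≡ rhs.
  x = 0: rhs = 7, matching y values: 8, 11 (2 points).
  x = 1: rhs = 6, matching y values: 5, 14 (2 points).
  x = 2: rhs = 11, matching y values: 7, 12 (2 points).
  x = 3: rhs = 9, matching y values: 3, 16 (2 points).
  x = 4: rhs = 6, matching y values: 5, 14 (2 points).
  x = 5: rhs = 8, matching y values: none (0 points).
  x = 6: rhs = 2, matching y values: none (0 points).
  x = 7: rhs = 13, matching y values: none (0 points).
  x = 8: rhs = 9, matching y values: 3, 16 (2 points).
  x = 9: rhs = 15, matching y values: none (0 points).
  x = 10: rhs = 18, matching y values: none (0 points).
  x = 11: rhs = 5, matching y values: 9, 10 (2 points).
  x = 12: rhs = 1, matching y values: 1, 18 (2 points).
  x = 13: rhs = 12, matching y values: none (0 points).
  x = 14: rhs = 6, matching y values: 5, 14 (2 points).
  x = 15: rhs = 8, matching y values: none (0 points).
  x = 16: rhs = 5, matching y values: 9, 10 (2 points).
  x = 17: rhs = 3, matching y values: none (0 points).
  x = 18: rhs = 8, matching y values: none (0 points).
Total affine count: 20.
Full point count |E(F_19)| = 20 + 1 = 21.
Hasse bound: |21 − (19+1)| = |1| = 1 ≤ 2√19 ≈ 8.7178 ✓.


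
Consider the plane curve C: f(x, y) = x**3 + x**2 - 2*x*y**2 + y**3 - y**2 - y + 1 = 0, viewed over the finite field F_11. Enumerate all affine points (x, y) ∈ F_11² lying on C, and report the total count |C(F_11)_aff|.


Affine F_11-points: {(0, 1), (0, 10), (1, 1), (1, 3), (1, 10), (4, 6), (6, 0), (9, 1), (9, 8), (9, 10), (10, 2), (10, 4)}; count = 12.

For each of the 121 pairs (x, y) ∈ F_11², evaluate f(x, y) mod 11. Record the zeros.
  x = 0: [0↦1, 1↦0, 2↦3, 3↦5, 4↦1, 5↦8, 6↦10, 7↦2, 8↦1, 9↦2, 10↦0]  zeros at y ∈ {1, 10}
  x = 1: [0↦3, 1↦0, 2↦8, 3↦0, 4↦4, 5↦4, 6↦6, 7↦5, 8↦7, 9↦7, 10↦0]  zeros at y ∈ {1, 3, 10}
  x = 2: [0↦2, 1↦8, 2↦10, 3↦3, 4↦4, 5↦8, 6↦10, 7↦5, 8↦10, 9↦9, 10↦8]  zeros at y ∈ ∅
  x = 3: [0↦4, 1↦8, 2↦4, 3↦9, 4↦7, 5↦4, 6↦6, 7↦8, 8↦5, 9↦3, 10↦8]  zeros at y ∈ ∅
  x = 4: [0↦4, 1↦6, 2↦7, 3↦2, 4↦8, 5↦9, 6↦0, 7↦9, 8↦9, 9↦6, 10↦6]  zeros at y ∈ {6}
  x = 5: [0↦8, 1↦8, 2↦3, 3↦10, 4↦2, 5↦7, 6↦9, 7↦3, 8↦6, 9↦2, 10↦8]  zeros at y ∈ ∅
  x = 6: [0↦0, 1↦9, 2↦9, 3↦6, 4↦6, 5↦4, 6↦6, 7↦7, 8↦2, 9↦8, 10↦9]  zeros at y ∈ {0}
  x = 7: [0↦8, 1↦4, 2↦9, 3↦7, 4↦4, 5↦6, 6↦8, 7↦5, 8↦3, 9↦8, 10↦4]  zeros at y ∈ ∅
  x = 8: [0↦5, 1↦10, 2↦9, 3↦8, 4↦2, 5↦8, 6↦10, 7↦3, 8↦4, 9↦8, 10↦10]  zeros at y ∈ ∅
  x = 9: [0↦8, 1↦0, 2↦4, 3↦4, 4↦6, 5↦5, 6↦7, 7↦7, 8↦0, 9↦3, 10↦0]  zeros at y ∈ {1, 8, 10}
  x = 10: [0↦1, 1↦2, 2↦0, 3↦1, 4↦0, 5↦3, 6↦5, 7↦1, 8↦8, 9↦10, 10↦2]  zeros at y ∈ {2, 4}
Collecting zeros: affine points = {(0, 1), (0, 10), (1, 1), (1, 3), (1, 10), (4, 6), (6, 0), (9, 1), (9, 8), (9, 10), (10, 2), (10, 4)}.
Total count |C(F_11)_aff| = 12.


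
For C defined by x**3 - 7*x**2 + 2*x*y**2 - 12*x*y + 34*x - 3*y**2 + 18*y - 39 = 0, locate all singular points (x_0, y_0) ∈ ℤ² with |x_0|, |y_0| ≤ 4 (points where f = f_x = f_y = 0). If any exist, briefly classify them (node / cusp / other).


Singular points: {(2, 3)}; classification: node.

Compute partial derivatives:
  f_x = 3*x**2 - 14*x + 2*y**2 - 12*y + 34.
  f_y = 4*x*y - 12*x - 6*y + 18.
Scan x_0 ∈ {−4, ..., 4}. For each x_0, f_y(x_0, y) is a polynomial in y; find its integer roots y ∈ {−4, ..., 4}, then test f_x and f at those candidates.
  x = -4: f_y(-4, y) = 66 - 22*y; vanishes at y ∈ {3}. (-4, 3): f_x = 120 ≠ 0.
  x = -3: f_y(-3, y) = 54 - 18*y; vanishes at y ∈ {3}. (-3, 3): f_x = 85 ≠ 0.
  x = -2: f_y(-2, y) = 42 - 14*y; vanishes at y ∈ {3}. (-2, 3): f_x = 56 ≠ 0.
  x = -1: f_y(-1, y) = 30 - 10*y; vanishes at y ∈ {3}. (-1, 3): f_x = 33 ≠ 0.
  x = 0: f_y(0, y) = 18 - 6*y; vanishes at y ∈ {3}. (0, 3): f_x = 16 ≠ 0.
  x = 1: f_y(1, y) = 6 - 2*y; vanishes at y ∈ {3}. (1, 3): f_x = 5 ≠ 0.
  x = 2: f_y(2, y) = 2*y - 6; vanishes at y ∈ {3}. (2, 3): f_x = 0, f = 0 — SINGULAR.
  x = 3: f_y(3, y) = 6*y - 18; vanishes at y ∈ {3}. (3, 3): f_x = 1 ≠ 0.
  x = 4: f_y(4, y) = 10*y - 30; vanishes at y ∈ {3}. (4, 3): f_x = 8 ≠ 0.
Only singular point on the grid: (2, 3).
Classify: substitute x = 2 + u, y = 3 + v and expand: f = u**3 - u**2 + 2*u*v**2 + v**2.
No constant or linear terms (consistent with a singular point). Quadratic part: -u**2 + v**2. Cubic part: u**3 + 2*u*v**2.
The quadratic part v**2 - u**2 = (v − u)(v + u) splits into two distinct linear factors, so there are two distinct tangent lines y − 3 = ±(x − 2) — this is a node (ordinary double point).
Classification: node.


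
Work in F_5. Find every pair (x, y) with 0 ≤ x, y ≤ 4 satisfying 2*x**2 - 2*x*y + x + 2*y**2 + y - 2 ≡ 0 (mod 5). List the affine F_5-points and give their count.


Affine F_5-points: {(2, 2)}; count = 1.

For each of the 25 pairs (x, y) ∈ F_5², evaluate f(x, y) mod 5. Record the zeros.
  x = 0: [0↦3, 1↦1, 2↦3, 3↦4, 4↦4]  zeros at y ∈ ∅
  x = 1: [0↦1, 1↦2, 2↦2, 3↦1, 4↦4]  zeros at y ∈ ∅
  x = 2: [0↦3, 1↦2, 2↦0, 3↦2, 4↦3]  zeros at y ∈ {2}
  x = 3: [0↦4, 1↦1, 2↦2, 3↦2, 4↦1]  zeros at y ∈ ∅
  x = 4: [0↦4, 1↦4, 2↦3, 3↦1, 4↦3]  zeros at y ∈ ∅
Collecting zeros: affine points = {(2, 2)}.
Total count |C(F_5)_aff| = 1.


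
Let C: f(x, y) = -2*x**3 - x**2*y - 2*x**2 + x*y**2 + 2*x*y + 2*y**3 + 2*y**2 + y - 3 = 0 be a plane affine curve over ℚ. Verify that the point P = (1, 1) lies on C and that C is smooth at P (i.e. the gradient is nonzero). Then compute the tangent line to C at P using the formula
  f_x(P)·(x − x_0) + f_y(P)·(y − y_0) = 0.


Tangent line at P: -9*x + 14*y - 5 = 0.

Step 1: f(1, 1) = 0, so P lies on C.
Step 2: partial derivatives
  f_x(x, y) = -6*x**2 - 2*x*y - 4*x + y**2 + 2*y, f_y(x, y) = -x**2 + 2*x*y + 2*x + 6*y**2 + 4*y + 1.
  f_x(P) = -9, f_y(P) = 14 (gradient nonzero, so P is smooth).
Step 3: tangent line at P: -9·(x − 1) + 14·(y − 1) = 0.
Expanding: -9*x + 14*y - 5 = 0.


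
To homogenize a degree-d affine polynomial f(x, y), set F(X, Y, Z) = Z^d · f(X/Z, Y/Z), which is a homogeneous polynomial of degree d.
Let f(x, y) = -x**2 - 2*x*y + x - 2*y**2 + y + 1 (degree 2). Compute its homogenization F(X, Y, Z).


F(X, Y, Z) = -X**2 - 2*X*Y + X*Z - 2*Y**2 + Y*Z + Z**2

deg(f) = 2.
Substitute x = X/Z, y = Y/Z into f, then multiply by Z^2.
  monomial -1·x^2·y^0 ↦ -1·X^2·Y^0·Z^0.
  monomial -2·x^1·y^1 ↦ -2·X^1·Y^1·Z^0.
  monomial 1·x^1·y^0 ↦ 1·X^1·Y^0·Z^1.
  monomial -2·x^0·y^2 ↦ -2·X^0·Y^2·Z^0.
  monomial 1·x^0·y^1 ↦ 1·X^0·Y^1·Z^1.
  monomial 1·x^0·y^0 ↦ 1·X^0·Y^0·Z^2.
Collecting: F(X, Y, Z) = -X**2 - 2*X*Y + X*Z - 2*Y**2 + Y*Z + Z**2.


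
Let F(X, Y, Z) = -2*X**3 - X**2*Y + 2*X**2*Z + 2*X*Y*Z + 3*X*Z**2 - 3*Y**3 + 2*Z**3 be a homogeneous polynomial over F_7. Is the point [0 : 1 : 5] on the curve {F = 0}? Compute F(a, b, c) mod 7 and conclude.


F(0,1,5) ≡ 2 (mod 7); P is NOT on the curve.

Evaluate F(0, 1, 5) term-by-term (mod 7).
  -2*X**3 ↦ -2·0·1·1 = 0
  -X**2*Y ↦ -1·0·1·1 = 0
  2*X**2*Z ↦ 2·0·1·5 = 0
  2*X*Y*Z ↦ 2·0·1·5 = 0
  3*X*Z**2 ↦ 3·0·1·25 = 0
  -3*Y**3 ↦ -3·1·1·1 = -3
  2*Z**3 ↦ 2·1·1·125 = 250
Sum: F(0, 1, 5) = (0) + (0) + (0) + (0) + (0) + (-3) + (250) = 247.
Reducing mod 7: 247 ≡ 2 (mod 7).
Since F(a, b, c) ≡ 2 ≠ 0 (mod 7), P does NOT lie on the curve.


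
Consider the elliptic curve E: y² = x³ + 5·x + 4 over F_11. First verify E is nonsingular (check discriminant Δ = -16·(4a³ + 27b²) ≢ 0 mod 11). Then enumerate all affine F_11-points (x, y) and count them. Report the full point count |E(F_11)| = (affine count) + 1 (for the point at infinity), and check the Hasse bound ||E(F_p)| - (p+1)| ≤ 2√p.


Affine points = {(0, 2), (0, 9), (2, 0), (4, 0), (5, 0), (10, 3), (10, 8)}; affine count = 7; |E(F_11)| = 8.

Discriminant check: Δ ∝ 4a³ + 27b² = 4·5³ + 27·4² = 4·125 + 27·16 ≡ 8 (mod 11). Nonzero ⇒ E is nonsingular.
For each x ∈ F_11, compute rhs = x³ + 5·x + 4 mod 11, then count y ∈ F_11 with y² ≡ rhs.
  x = 0: rhs = 4, matching y values: 2, 9 (2 points).
  x = 1: rhs = 10, matching y values: none (0 points).
  x = 2: rhs = 0, matching y values: 0 (1 points).
  x = 3: rhs = 2, matching y values: none (0 points).
  x = 4: rhs = 0, matching y values: 0 (1 points).
  x = 5: rhs = 0, matching y values: 0 (1 points).
  x = 6: rhs = 8, matching y values: none (0 points).
  x = 7: rhs = 8, matching y values: none (0 points).
  x = 8: rhs = 6, matching y values: none (0 points).
  x = 9: rhs = 8, matching y values: none (0 points).
  x = 10: rhs = 9, matching y values: 3, 8 (2 points).
Total affine count: 7.
Full point count |E(F_11)| = 7 + 1 = 8.
Hasse bound: |8 − (11+1)| = |-4| = 4 ≤ 2√11 ≈ 6.6332 ✓.


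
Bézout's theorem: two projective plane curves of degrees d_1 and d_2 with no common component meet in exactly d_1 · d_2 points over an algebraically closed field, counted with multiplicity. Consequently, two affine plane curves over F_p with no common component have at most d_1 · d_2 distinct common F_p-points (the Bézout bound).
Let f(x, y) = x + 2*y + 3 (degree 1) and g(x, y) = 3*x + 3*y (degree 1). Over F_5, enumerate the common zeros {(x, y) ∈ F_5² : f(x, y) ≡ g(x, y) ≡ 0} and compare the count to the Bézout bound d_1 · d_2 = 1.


Common zeros: {(3, 2)}; count = 1; Bézout bound = 1.

deg(f) = 1, deg(g) = 1, so Bézout bound = 1.
Scan x ∈ F_5. For each x, list the y ∈ F_5 with f(x, y) ≡ 0 and those with g(x, y) ≡ 0 (mod 5); the common zeros in that column are the intersection.
  x = 0: f ≡ 0 at y ∈ {1}; g ≡ 0 at y ∈ {0}; common: ∅.
  x = 1: f ≡ 0 at y ∈ {3}; g ≡ 0 at y ∈ {4}; common: ∅.
  x = 2: f ≡ 0 at y ∈ {0}; g ≡ 0 at y ∈ {3}; common: ∅.
  x = 3: f ≡ 0 at y ∈ {2}; g ≡ 0 at y ∈ {2}; common: {2}.
  x = 4: f ≡ 0 at y ∈ {4}; g ≡ 0 at y ∈ {1}; common: ∅.
Collecting: common zeros = {(3, 2)}, so the count is 1.
Comparison with the Bézout bound: 1 ≤ 1 = deg(f)·deg(g), as expected for curves with no common component (the bound is attained).


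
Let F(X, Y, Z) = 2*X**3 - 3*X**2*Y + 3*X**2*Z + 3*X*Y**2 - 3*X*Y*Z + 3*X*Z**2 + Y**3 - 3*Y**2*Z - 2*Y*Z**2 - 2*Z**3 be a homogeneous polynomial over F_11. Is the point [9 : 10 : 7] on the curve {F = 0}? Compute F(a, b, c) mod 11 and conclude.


F(9,10,7) ≡ 8 (mod 11); P is NOT on the curve.

Evaluate F(9, 10, 7) term-by-term (mod 11).
  2*X**3 ↦ 2·729·1·1 = 1458
  -3*X**2*Y ↦ -3·81·10·1 = -2430
  3*X**2*Z ↦ 3·81·1·7 = 1701
  3*X*Y**2 ↦ 3·9·100·1 = 2700
  -3*X*Y*Z ↦ -3·9·10·7 = -1890
  3*X*Z**2 ↦ 3·9·1·49 = 1323
  Y**3 ↦ 1·1·1000·1 = 1000
  -3*Y**2*Z ↦ -3·1·100·7 = -2100
  -2*Y*Z**2 ↦ -2·1·10·49 = -980
  -2*Z**3 ↦ -2·1·1·343 = -686
Sum: F(9, 10, 7) = (1458) + (-2430) + (1701) + (2700) + (-1890) + (1323) + (1000) + (-2100) + (-980) + (-686) = 96.
Reducing mod 11: 96 ≡ 8 (mod 11).
Since F(a, b, c) ≡ 8 ≠ 0 (mod 11), P does NOT lie on the curve.


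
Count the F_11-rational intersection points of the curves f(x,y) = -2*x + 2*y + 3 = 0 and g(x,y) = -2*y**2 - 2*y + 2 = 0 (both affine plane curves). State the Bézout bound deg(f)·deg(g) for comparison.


Common zeros: {(3, 7), (10, 3)}; count = 2; Bézout bound = 2.

deg(f) = 1, deg(g) = 2, so Bézout bound = 2.
Scan x ∈ F_11. For each x, list the y ∈ F_11 with f(x, y) ≡ 0 and those with g(x, y) ≡ 0 (mod 11); the common zeros in that column are the intersection.
  x = 0: f ≡ 0 at y ∈ {4}; g ≡ 0 at y ∈ {3, 7}; common: ∅.
  x = 1: f ≡ 0 at y ∈ {5}; g ≡ 0 at y ∈ {3, 7}; common: ∅.
  x = 2: f ≡ 0 at y ∈ {6}; g ≡ 0 at y ∈ {3, 7}; common: ∅.
  x = 3: f ≡ 0 at y ∈ {7}; g ≡ 0 at y ∈ {3, 7}; common: {7}.
  x = 4: f ≡ 0 at y ∈ {8}; g ≡ 0 at y ∈ {3, 7}; common: ∅.
  x = 5: f ≡ 0 at y ∈ {9}; g ≡ 0 at y ∈ {3, 7}; common: ∅.
  x = 6: f ≡ 0 at y ∈ {10}; g ≡ 0 at y ∈ {3, 7}; common: ∅.
  x = 7: f ≡ 0 at y ∈ {0}; g ≡ 0 at y ∈ {3, 7}; common: ∅.
  x = 8: f ≡ 0 at y ∈ {1}; g ≡ 0 at y ∈ {3, 7}; common: ∅.
  x = 9: f ≡ 0 at y ∈ {2}; g ≡ 0 at y ∈ {3, 7}; common: ∅.
  x = 10: f ≡ 0 at y ∈ {3}; g ≡ 0 at y ∈ {3, 7}; common: {3}.
Collecting: common zeros = {(3, 7), (10, 3)}, so the count is 2.
Comparison with the Bézout bound: 2 ≤ 2 = deg(f)·deg(g), as expected for curves with no common component (the bound is attained).


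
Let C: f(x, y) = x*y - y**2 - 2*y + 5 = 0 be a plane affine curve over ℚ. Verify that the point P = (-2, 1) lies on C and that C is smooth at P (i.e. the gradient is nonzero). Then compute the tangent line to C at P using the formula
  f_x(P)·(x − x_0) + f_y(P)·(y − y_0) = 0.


Tangent line at P: x - 6*y + 8 = 0.

Step 1: f(-2, 1) = 0, so P lies on C.
Step 2: partial derivatives
  f_x(x, y) = y, f_y(x, y) = x - 2*y - 2.
  f_x(P) = 1, f_y(P) = -6 (gradient nonzero, so P is smooth).
Step 3: tangent line at P: 1·(x − -2) + -6·(y − 1) = 0.
Expanding: x - 6*y + 8 = 0.


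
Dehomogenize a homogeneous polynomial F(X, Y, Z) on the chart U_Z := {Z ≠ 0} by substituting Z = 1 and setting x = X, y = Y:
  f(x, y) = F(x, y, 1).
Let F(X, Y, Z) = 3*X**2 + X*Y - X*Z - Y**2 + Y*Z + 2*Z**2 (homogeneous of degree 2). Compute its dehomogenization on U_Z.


f(x, y) = 3*x**2 + x*y - x - y**2 + y + 2

On U_Z we set Z = 1. Each monomial c·X^i·Y^j·Z^k in F becomes c·x^i·y^j·1^k = c·x^i·y^j.
Substituting Z = 1: F(X, Y, 1) = 3*x**2 + x*y - x - y**2 + y + 2.
Note: deg(f) ≤ deg(F) = 2; strict inequality happens when F is divisible by Z (lost terms).


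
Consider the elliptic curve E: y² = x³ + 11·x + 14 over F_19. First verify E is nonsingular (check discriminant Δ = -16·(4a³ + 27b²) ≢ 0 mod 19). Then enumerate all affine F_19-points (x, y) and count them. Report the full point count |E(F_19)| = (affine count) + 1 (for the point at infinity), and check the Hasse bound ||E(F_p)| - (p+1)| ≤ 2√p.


Affine points = {(1, 8), (1, 11), (2, 5), (2, 14), (3, 6), (3, 13), (5, 2), (5, 17), (6, 7), (6, 12), (7, 4), (7, 15), (8, 5), (8, 14), (9, 5), (9, 14), (13, 6), (13, 13), (14, 9), (14, 10), (15, 1), (15, 18), (16, 7), (16, 12)}; affine count = 24; |E(F_19)| = 25.

Discriminant check: Δ ∝ 4a³ + 27b² = 4·11³ + 27·14² = 4·1331 + 27·196 ≡ 14 (mod 19). Nonzero ⇒ E is nonsingular.
For each x ∈ F_19, compute rhs = x³ + 11·x + 14 mod 19, then count y ∈ F_19 with y² ≡ rhs.
  x = 0: rhs = 14, matching y values: none (0 points).
  x = 1: rhs = 7, matching y values: 8, 11 (2 points).
  x = 2: rhs = 6, matching y values: 5, 14 (2 points).
  x = 3: rhs = 17, matching y values: 6, 13 (2 points).
  x = 4: rhs = 8, matching y values: none (0 points).
  x = 5: rhs = 4, matching y values: 2, 17 (2 points).
  x = 6: rhs = 11, matching y values: 7, 12 (2 points).
  x = 7: rhs = 16, matching y values: 4, 15 (2 points).
  x = 8: rhs = 6, matching y values: 5, 14 (2 points).
  x = 9: rhs = 6, matching y values: 5, 14 (2 points).
  x = 10: rhs = 3, matching y values: none (0 points).
  x = 11: rhs = 3, matching y values: none (0 points).
  x = 12: rhs = 12, matching y values: none (0 points).
  x = 13: rhs = 17, matching y values: 6, 13 (2 points).
  x = 14: rhs = 5, matching y values: 9, 10 (2 points).
  x = 15: rhs = 1, matching y values: 1, 18 (2 points).
  x = 16: rhs = 11, matching y values: 7, 12 (2 points).
  x = 17: rhs = 3, matching y values: none (0 points).
  x = 18: rhs = 2, matching y values: none (0 points).
Total affine count: 24.
Full point count |E(F_19)| = 24 + 1 = 25.
Hasse bound: |25 − (19+1)| = |5| = 5 ≤ 2√19 ≈ 8.7178 ✓.


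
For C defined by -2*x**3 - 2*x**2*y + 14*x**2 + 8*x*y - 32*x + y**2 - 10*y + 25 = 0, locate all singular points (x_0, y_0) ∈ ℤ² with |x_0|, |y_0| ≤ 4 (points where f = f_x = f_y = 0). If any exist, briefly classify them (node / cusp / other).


Singular points: {(2, 1)}; classification: cusp.

Compute partial derivatives:
  f_x = -6*x**2 - 4*x*y + 28*x + 8*y - 32.
  f_y = -2*x**2 + 8*x + 2*y - 10.
Scan x_0 ∈ {−4, ..., 4}. For each x_0, f_y(x_0, y) is a polynomial in y; find its integer roots y ∈ {−4, ..., 4}, then test f_x and f at those candidates.
  x = -4: f_y(-4, y) = 2*y - 74; no integer root y with |y| ≤ 4.
  x = -3: f_y(-3, y) = 2*y - 52; no integer root y with |y| ≤ 4.
  x = -2: f_y(-2, y) = 2*y - 34; no integer root y with |y| ≤ 4.
  x = -1: f_y(-1, y) = 2*y - 20; no integer root y with |y| ≤ 4.
  x = 0: f_y(0, y) = 2*y - 10; no integer root y with |y| ≤ 4.
  x = 1: f_y(1, y) = 2*y - 4; vanishes at y ∈ {2}. (1, 2): f_x = -2 ≠ 0.
  x = 2: f_y(2, y) = 2*y - 2; vanishes at y ∈ {1}. (2, 1): f_x = 0, f = 0 — SINGULAR.
  x = 3: f_y(3, y) = 2*y - 4; vanishes at y ∈ {2}. (3, 2): f_x = -10 ≠ 0.
  x = 4: f_y(4, y) = 2*y - 10; no integer root y with |y| ≤ 4.
Only singular point on the grid: (2, 1).
Classify: substitute x = 2 + u, y = 1 + v and expand: f = -2*u**3 - 2*u**2*v + v**2.
No constant or linear terms (consistent with a singular point). Quadratic part: v**2. Cubic part: -2*u**3 - 2*u**2*v.
The quadratic part v**2 is a perfect square, so there is a single (double) tangent line v = 0, i.e. y = 1. Restricting the cubic part to that line (v = 0) leaves -2*u**3 ≠ 0, so f is not divisible by v and the branch is v² ≈ 2*u**3 to lowest order — this is a cusp.
Classification: cusp.


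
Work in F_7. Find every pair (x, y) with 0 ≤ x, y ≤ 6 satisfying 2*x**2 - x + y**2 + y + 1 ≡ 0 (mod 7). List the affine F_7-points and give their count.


Affine F_7-points: {(0, 2), (0, 4), (1, 3), (2, 0), (2, 6), (3, 3), (4, 2), (4, 4)}; count = 8.

For each of the 49 pairs (x, y) ∈ F_7², evaluate f(x, y) mod 7. Record the zeros.
  x = 0: [0↦1, 1↦3, 2↦0, 3↦6, 4↦0, 5↦3, 6↦1]  zeros at y ∈ {2, 4}
  x = 1: [0↦2, 1↦4, 2↦1, 3↦0, 4↦1, 5↦4, 6↦2]  zeros at y ∈ {3}
  x = 2: [0↦0, 1↦2, 2↦6, 3↦5, 4↦6, 5↦2, 6↦0]  zeros at y ∈ {0, 6}
  x = 3: [0↦2, 1↦4, 2↦1, 3↦0, 4↦1, 5↦4, 6↦2]  zeros at y ∈ {3}
  x = 4: [0↦1, 1↦3, 2↦0, 3↦6, 4↦0, 5↦3, 6↦1]  zeros at y ∈ {2, 4}
  x = 5: [0↦4, 1↦6, 2↦3, 3↦2, 4↦3, 5↦6, 6↦4]  zeros at y ∈ ∅
  x = 6: [0↦4, 1↦6, 2↦3, 3↦2, 4↦3, 5↦6, 6↦4]  zeros at y ∈ ∅
Collecting zeros: affine points = {(0, 2), (0, 4), (1, 3), (2, 0), (2, 6), (3, 3), (4, 2), (4, 4)}.
Total count |C(F_7)_aff| = 8.


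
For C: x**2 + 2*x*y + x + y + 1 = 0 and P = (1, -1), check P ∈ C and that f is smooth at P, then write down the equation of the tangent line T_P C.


Tangent line at P: x + 3*y + 2 = 0.

Step 1: f(1, -1) = 0, so P lies on C.
Step 2: partial derivatives
  f_x(x, y) = 2*x + 2*y + 1, f_y(x, y) = 2*x + 1.
  f_x(P) = 1, f_y(P) = 3 (gradient nonzero, so P is smooth).
Step 3: tangent line at P: 1·(x − 1) + 3·(y − -1) = 0.
Expanding: x + 3*y + 2 = 0.


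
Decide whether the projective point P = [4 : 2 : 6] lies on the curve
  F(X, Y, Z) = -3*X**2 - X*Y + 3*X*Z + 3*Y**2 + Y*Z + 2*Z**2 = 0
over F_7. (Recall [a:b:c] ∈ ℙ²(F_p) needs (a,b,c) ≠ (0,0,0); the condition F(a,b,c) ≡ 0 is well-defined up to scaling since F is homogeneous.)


F(4,2,6) ≡ 0 (mod 7); P is on the curve.

Evaluate F(4, 2, 6) term-by-term (mod 7).
  -3*X**2 ↦ -3·16·1·1 = -48
  -X*Y ↦ -1·4·2·1 = -8
  3*X*Z ↦ 3·4·1·6 = 72
  3*Y**2 ↦ 3·1·4·1 = 12
  Y*Z ↦ 1·1·2·6 = 12
  2*Z**2 ↦ 2·1·1·36 = 72
Sum: F(4, 2, 6) = (-48) + (-8) + (72) + (12) + (12) + (72) = 112.
Reducing mod 7: 112 ≡ 0 (mod 7).
Since F(a, b, c) ≡ 0 (mod 7), P lies on the curve.


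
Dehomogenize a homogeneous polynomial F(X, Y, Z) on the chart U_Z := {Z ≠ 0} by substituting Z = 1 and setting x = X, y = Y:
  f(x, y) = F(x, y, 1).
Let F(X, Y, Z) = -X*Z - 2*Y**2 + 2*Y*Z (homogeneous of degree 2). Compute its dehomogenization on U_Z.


f(x, y) = -x - 2*y**2 + 2*y

On U_Z we set Z = 1. Each monomial c·X^i·Y^j·Z^k in F becomes c·x^i·y^j·1^k = c·x^i·y^j.
Substituting Z = 1: F(X, Y, 1) = -x - 2*y**2 + 2*y.
Note: deg(f) ≤ deg(F) = 2; strict inequality happens when F is divisible by Z (lost terms).


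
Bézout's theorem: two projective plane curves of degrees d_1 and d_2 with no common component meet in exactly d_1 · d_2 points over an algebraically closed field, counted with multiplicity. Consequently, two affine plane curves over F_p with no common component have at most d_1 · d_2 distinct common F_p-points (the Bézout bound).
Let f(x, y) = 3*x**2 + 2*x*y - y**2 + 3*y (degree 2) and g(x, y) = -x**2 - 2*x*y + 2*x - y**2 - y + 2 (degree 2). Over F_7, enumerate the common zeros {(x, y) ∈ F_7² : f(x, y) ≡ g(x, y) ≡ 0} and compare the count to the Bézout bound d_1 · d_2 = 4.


Common zeros: ∅; count = 0; Bézout bound = 4.

deg(f) = 2, deg(g) = 2, so Bézout bound = 4.
Scan x ∈ F_7. For each x, list the y ∈ F_7 with f(x, y) ≡ 0 and those with g(x, y) ≡ 0 (mod 7); the common zeros in that column are the intersection.
  x = 0: f ≡ 0 at y ∈ {0, 3}; g ≡ 0 at y ∈ {1, 5}; common: ∅.
  x = 1: f ≡ 0 at y ∈ {1, 4}; g ≡ 0 at y ∈ {2}; common: ∅.
  x = 2: f ≡ 0 at y ∈ ∅; g ≡ 0 at y ∈ ∅; common: ∅.
  x = 3: f ≡ 0 at y ∈ {1}; g ≡ 0 at y ∈ ∅; common: ∅.
  x = 4: f ≡ 0 at y ∈ ∅; g ≡ 0 at y ∈ {2, 3}; common: ∅.
  x = 5: f ≡ 0 at y ∈ {3}; g ≡ 0 at y ∈ ∅; common: ∅.
  x = 6: f ≡ 0 at y ∈ ∅; g ≡ 0 at y ∈ {3, 5}; common: ∅.
Collecting: common zeros = ∅, so the count is 0.
Comparison with the Bézout bound: 0 ≤ 4 = deg(f)·deg(g), as expected for curves with no common component (the affine F_7-count falls short of the bound because intersections may lie at infinity, over extension fields, or carry multiplicity).


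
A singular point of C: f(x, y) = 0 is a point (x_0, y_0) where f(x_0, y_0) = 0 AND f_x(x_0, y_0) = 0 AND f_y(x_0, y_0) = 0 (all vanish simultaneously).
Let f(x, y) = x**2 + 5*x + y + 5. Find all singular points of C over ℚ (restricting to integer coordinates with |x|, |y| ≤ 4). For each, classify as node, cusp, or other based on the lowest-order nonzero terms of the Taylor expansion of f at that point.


No singular points in the scanned grid; C is smooth there.

Compute partial derivatives:
  f_x = 2*x + 5.
  f_y = 1.
f_y = 1 is a nonzero constant, so f_y never vanishes: no point (x, y) can satisfy f = f_x = f_y = 0. In particular no (x, y) ∈ {−4, ..., 4}² is singular; the curve is smooth.


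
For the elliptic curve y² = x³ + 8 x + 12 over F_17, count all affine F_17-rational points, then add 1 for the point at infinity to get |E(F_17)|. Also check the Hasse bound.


Affine points = {(1, 2), (1, 15), (2, 6), (2, 11), (6, 2), (6, 15), (10, 2), (10, 15), (12, 0), (13, 1), (13, 16)}; affine count = 11; |E(F_17)| = 12.

Discriminant check: Δ ∝ 4a³ + 27b² = 4·8³ + 27·12² = 4·512 + 27·144 ≡ 3 (mod 17). Nonzero ⇒ E is nonsingular.
For each x ∈ F_17, compute rhs = x³ + 8·x + 12 mod 17, then count y ∈ F_17 with y² ≡ rhs.
  x = 0: rhs = 12, matching y values: none (0 points).
  x = 1: rhs = 4, matching y values: 2, 15 (2 points).
  x = 2: rhs = 2, matching y values: 6, 11 (2 points).
  x = 3: rhs = 12, matching y values: none (0 points).
  x = 4: rhs = 6, matching y values: none (0 points).
  x = 5: rhs = 7, matching y values: none (0 points).
  x = 6: rhs = 4, matching y values: 2, 15 (2 points).
  x = 7: rhs = 3, matching y values: none (0 points).
  x = 8: rhs = 10, matching y values: none (0 points).
  x = 9: rhs = 14, matching y values: none (0 points).
  x = 10: rhs = 4, matching y values: 2, 15 (2 points).
  x = 11: rhs = 3, matching y values: none (0 points).
  x = 12: rhs = 0, matching y values: 0 (1 points).
  x = 13: rhs = 1, matching y values: 1, 16 (2 points).
  x = 14: rhs = 12, matching y values: none (0 points).
  x = 15: rhs = 5, matching y values: none (0 points).
  x = 16: rhs = 3, matching y values: none (0 points).
Total affine count: 11.
Full point count |E(F_17)| = 11 + 1 = 12.
Hasse bound: |12 − (17+1)| = |-6| = 6 ≤ 2√17 ≈ 8.2462 ✓.


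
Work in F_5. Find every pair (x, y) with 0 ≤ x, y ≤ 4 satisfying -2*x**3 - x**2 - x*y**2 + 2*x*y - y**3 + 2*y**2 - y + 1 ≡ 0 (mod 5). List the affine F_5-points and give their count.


Affine F_5-points: {(0, 4), (4, 2)}; count = 2.

For each of the 25 pairs (x, y) ∈ F_5², evaluate f(x, y) mod 5. Record the zeros.
  x = 0: [0↦1, 1↦1, 2↦4, 3↦4, 4↦0]  zeros at y ∈ {4}
  x = 1: [0↦3, 1↦4, 2↦1, 3↦3, 4↦4]  zeros at y ∈ ∅
  x = 2: [0↦1, 1↦3, 2↦4, 3↦3, 4↦4]  zeros at y ∈ ∅
  x = 3: [0↦3, 1↦1, 2↦1, 3↦2, 4↦3]  zeros at y ∈ ∅
  x = 4: [0↦2, 1↦1, 2↦0, 3↦3, 4↦4]  zeros at y ∈ {2}
Collecting zeros: affine points = {(0, 4), (4, 2)}.
Total count |C(F_5)_aff| = 2.


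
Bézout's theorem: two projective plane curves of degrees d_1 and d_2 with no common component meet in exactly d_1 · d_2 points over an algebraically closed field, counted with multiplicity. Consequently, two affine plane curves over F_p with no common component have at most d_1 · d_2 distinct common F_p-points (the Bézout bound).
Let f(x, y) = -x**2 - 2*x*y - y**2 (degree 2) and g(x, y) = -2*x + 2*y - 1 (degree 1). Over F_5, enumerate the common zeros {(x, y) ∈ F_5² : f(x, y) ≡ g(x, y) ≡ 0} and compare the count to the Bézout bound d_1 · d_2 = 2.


Common zeros: {(1, 4)}; count = 1; Bézout bound = 2.

deg(f) = 2, deg(g) = 1, so Bézout bound = 2.
Scan x ∈ F_5. For each x, list the y ∈ F_5 with f(x, y) ≡ 0 and those with g(x, y) ≡ 0 (mod 5); the common zeros in that column are the intersection.
  x = 0: f ≡ 0 at y ∈ {0}; g ≡ 0 at y ∈ {3}; common: ∅.
  x = 1: f ≡ 0 at y ∈ {4}; g ≡ 0 at y ∈ {4}; common: {4}.
  x = 2: f ≡ 0 at y ∈ {3}; g ≡ 0 at y ∈ {0}; common: ∅.
  x = 3: f ≡ 0 at y ∈ {2}; g ≡ 0 at y ∈ {1}; common: ∅.
  x = 4: f ≡ 0 at y ∈ {1}; g ≡ 0 at y ∈ {2}; common: ∅.
Collecting: common zeros = {(1, 4)}, so the count is 1.
Comparison with the Bézout bound: 1 ≤ 2 = deg(f)·deg(g), as expected for curves with no common component (the affine F_5-count falls short of the bound because intersections may lie at infinity, over extension fields, or carry multiplicity).


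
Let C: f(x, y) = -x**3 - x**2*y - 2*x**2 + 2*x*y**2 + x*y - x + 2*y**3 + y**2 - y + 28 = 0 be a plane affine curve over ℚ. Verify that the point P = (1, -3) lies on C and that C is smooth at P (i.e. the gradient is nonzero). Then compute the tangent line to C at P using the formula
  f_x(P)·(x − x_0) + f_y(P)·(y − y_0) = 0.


Tangent line at P: 13*x + 35*y + 92 = 0.

Step 1: f(1, -3) = 0, so P lies on C.
Step 2: partial derivatives
  f_x(x, y) = -3*x**2 - 2*x*y - 4*x + 2*y**2 + y - 1, f_y(x, y) = -x**2 + 4*x*y + x + 6*y**2 + 2*y - 1.
  f_x(P) = 13, f_y(P) = 35 (gradient nonzero, so P is smooth).
Step 3: tangent line at P: 13·(x − 1) + 35·(y − -3) = 0.
Expanding: 13*x + 35*y + 92 = 0.


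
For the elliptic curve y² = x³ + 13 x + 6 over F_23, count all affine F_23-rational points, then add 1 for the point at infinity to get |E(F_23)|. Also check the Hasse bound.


Affine points = {(0, 11), (0, 12), (3, 7), (3, 16), (5, 9), (5, 14), (6, 1), (6, 22), (7, 7), (7, 16), (8, 1), (8, 22), (9, 1), (9, 22), (10, 3), (10, 20), (11, 10), (11, 13), (12, 2), (12, 21), (13, 7), (13, 16), (16, 3), (16, 20), (18, 0), (20, 3), (20, 20), (21, 8), (21, 15)}; affine count = 29; |E(F_23)| = 30.

Discriminant check: Δ ∝ 4a³ + 27b² = 4·13³ + 27·6² = 4·2197 + 27·36 ≡ 8 (mod 23). Nonzero ⇒ E is nonsingular.
For each x ∈ F_23, compute rhs = x³ + 13·x + 6 mod 23, then count y ∈ F_23 with y² ≡ rhs.
  x = 0: rhs = 6, matching y values: 11, 12 (2 points).
  x = 1: rhs = 20, matching y values: none (0 points).
  x = 2: rhs = 17, matching y values: none (0 points).
  x = 3: rhs = 3, matching y values: 7, 16 (2 points).
  x = 4: rhs = 7, matching y values: none (0 points).
  x = 5: rhs = 12, matching y values: 9, 14 (2 points).
  x = 6: rhs = 1, matching y values: 1, 22 (2 points).
  x = 7: rhs = 3, matching y values: 7, 16 (2 points).
  x = 8: rhs = 1, matching y values: 1, 22 (2 points).
  x = 9: rhs = 1, matching y values: 1, 22 (2 points).
  x = 10: rhs = 9, matching y values: 3, 20 (2 points).
  x = 11: rhs = 8, matching y values: 10, 13 (2 points).
  x = 12: rhs = 4, matching y values: 2, 21 (2 points).
  x = 13: rhs = 3, matching y values: 7, 16 (2 points).
  x = 14: rhs = 11, matching y values: none (0 points).
  x = 15: rhs = 11, matching y values: none (0 points).
  x = 16: rhs = 9, matching y values: 3, 20 (2 points).
  x = 17: rhs = 11, matching y values: none (0 points).
  x = 18: rhs = 0, matching y values: 0 (1 points).
  x = 19: rhs = 5, matching y values: none (0 points).
  x = 20: rhs = 9, matching y values: 3, 20 (2 points).
  x = 21: rhs = 18, matching y values: 8, 15 (2 points).
  x = 22: rhs = 15, matching y values: none (0 points).
Total affine count: 29.
Full point count |E(F_23)| = 29 + 1 = 30.
Hasse bound: |30 − (23+1)| = |6| = 6 ≤ 2√23 ≈ 9.5917 ✓.


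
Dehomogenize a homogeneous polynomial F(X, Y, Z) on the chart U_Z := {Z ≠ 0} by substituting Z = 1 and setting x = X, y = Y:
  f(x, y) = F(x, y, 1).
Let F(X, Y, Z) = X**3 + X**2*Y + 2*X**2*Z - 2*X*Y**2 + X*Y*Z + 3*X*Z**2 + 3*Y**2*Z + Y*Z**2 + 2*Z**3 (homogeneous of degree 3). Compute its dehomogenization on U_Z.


f(x, y) = x**3 + x**2*y + 2*x**2 - 2*x*y**2 + x*y + 3*x + 3*y**2 + y + 2

On U_Z we set Z = 1. Each monomial c·X^i·Y^j·Z^k in F becomes c·x^i·y^j·1^k = c·x^i·y^j.
Substituting Z = 1: F(X, Y, 1) = x**3 + x**2*y + 2*x**2 - 2*x*y**2 + x*y + 3*x + 3*y**2 + y + 2.
Note: deg(f) ≤ deg(F) = 3; strict inequality happens when F is divisible by Z (lost terms).


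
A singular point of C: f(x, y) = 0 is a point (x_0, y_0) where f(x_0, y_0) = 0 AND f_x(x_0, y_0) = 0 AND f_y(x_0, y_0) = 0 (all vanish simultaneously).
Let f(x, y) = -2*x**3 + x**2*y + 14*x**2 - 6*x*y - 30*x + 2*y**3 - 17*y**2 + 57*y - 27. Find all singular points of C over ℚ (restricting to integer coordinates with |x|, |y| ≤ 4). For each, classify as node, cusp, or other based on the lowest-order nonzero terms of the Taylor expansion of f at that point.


Singular points: {(3, 3)}; classification: node.

Compute partial derivatives:
  f_x = -6*x**2 + 2*x*y + 28*x - 6*y - 30.
  f_y = x**2 - 6*x + 6*y**2 - 34*y + 57.
Scan x_0 ∈ {−4, ..., 4}. For each x_0, f_y(x_0, y) is a polynomial in y; find its integer roots y ∈ {−4, ..., 4}, then test f_x and f at those candidates.
  x = -4: f_y(-4, y) = 6*y**2 - 34*y + 97; no integer root y with |y| ≤ 4.
  x = -3: f_y(-3, y) = 6*y**2 - 34*y + 84; no integer root y with |y| ≤ 4.
  x = -2: f_y(-2, y) = 6*y**2 - 34*y + 73; no integer root y with |y| ≤ 4.
  x = -1: f_y(-1, y) = 6*y**2 - 34*y + 64; no integer root y with |y| ≤ 4.
  x = 0: f_y(0, y) = 6*y**2 - 34*y + 57; no integer root y with |y| ≤ 4.
  x = 1: f_y(1, y) = 6*y**2 - 34*y + 52; no integer root y with |y| ≤ 4.
  x = 2: f_y(2, y) = 6*y**2 - 34*y + 49; no integer root y with |y| ≤ 4.
  x = 3: f_y(3, y) = 6*y**2 - 34*y + 48; vanishes at y ∈ {3}. (3, 3): f_x = 0, f = 0 — SINGULAR.
  x = 4: f_y(4, y) = 6*y**2 - 34*y + 49; no integer root y with |y| ≤ 4.
Only singular point on the grid: (3, 3).
Classify: substitute x = 3 + u, y = 3 + v and expand: f = -2*u**3 + u**2*v - u**2 + 2*v**3 + v**2.
No constant or linear terms (consistent with a singular point). Quadratic part: -u**2 + v**2. Cubic part: -2*u**3 + u**2*v + 2*v**3.
The quadratic part v**2 - u**2 = (v − u)(v + u) splits into two distinct linear factors, so there are two distinct tangent lines y − 3 = ±(x − 3) — this is a node (ordinary double point).
Classification: node.


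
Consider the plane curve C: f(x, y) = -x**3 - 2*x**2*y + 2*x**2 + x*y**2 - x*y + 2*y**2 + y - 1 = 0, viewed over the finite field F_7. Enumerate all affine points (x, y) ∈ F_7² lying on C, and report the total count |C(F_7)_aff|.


Affine F_7-points: {(0, 4), (0, 6), (1, 0), (1, 3), (4, 3), (4, 4), (5, 3)}; count = 7.

For each of the 49 pairs (x, y) ∈ F_7², evaluate f(x, y) mod 7. Record the zeros.
  x = 0: [0↦6, 1↦2, 2↦2, 3↦6, 4↦0, 5↦5, 6↦0]  zeros at y ∈ {4, 6}
  x = 1: [0↦0, 1↦1, 2↦1, 3↦0, 4↦5, 5↦2, 6↦5]  zeros at y ∈ {0, 3}
  x = 2: [0↦6, 1↦1, 2↦4, 3↦1, 4↦6, 5↦5, 6↦5]  zeros at y ∈ ∅
  x = 3: [0↦4, 1↦3, 2↦5, 3↦3, 4↦4, 5↦1, 6↦1]  zeros at y ∈ ∅
  x = 4: [0↦2, 1↦1, 2↦5, 3↦0, 4↦0, 5↦5, 6↦1]  zeros at y ∈ {3, 4}
  x = 5: [0↦1, 1↦3, 2↦5, 3↦0, 4↦2, 5↦4, 6↦6]  zeros at y ∈ {3}
  x = 6: [0↦2, 1↦3, 2↦6, 3↦4, 4↦4, 5↦6, 6↦3]  zeros at y ∈ ∅
Collecting zeros: affine points = {(0, 4), (0, 6), (1, 0), (1, 3), (4, 3), (4, 4), (5, 3)}.
Total count |C(F_7)_aff| = 7.


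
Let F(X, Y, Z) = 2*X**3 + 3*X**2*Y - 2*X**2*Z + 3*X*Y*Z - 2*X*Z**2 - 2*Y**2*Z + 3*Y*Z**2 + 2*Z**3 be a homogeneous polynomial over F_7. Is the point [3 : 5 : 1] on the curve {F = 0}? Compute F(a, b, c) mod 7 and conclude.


F(3,5,1) ≡ 2 (mod 7); P is NOT on the curve.

Evaluate F(3, 5, 1) term-by-term (mod 7).
  2*X**3 ↦ 2·27·1·1 = 54
  3*X**2*Y ↦ 3·9·5·1 = 135
  -2*X**2*Z ↦ -2·9·1·1 = -18
  3*X*Y*Z ↦ 3·3·5·1 = 45
  -2*X*Z**2 ↦ -2·3·1·1 = -6
  -2*Y**2*Z ↦ -2·1·25·1 = -50
  3*Y*Z**2 ↦ 3·1·5·1 = 15
  2*Z**3 ↦ 2·1·1·1 = 2
Sum: F(3, 5, 1) = (54) + (135) + (-18) + (45) + (-6) + (-50) + (15) + (2) = 177.
Reducing mod 7: 177 ≡ 2 (mod 7).
Since F(a, b, c) ≡ 2 ≠ 0 (mod 7), P does NOT lie on the curve.


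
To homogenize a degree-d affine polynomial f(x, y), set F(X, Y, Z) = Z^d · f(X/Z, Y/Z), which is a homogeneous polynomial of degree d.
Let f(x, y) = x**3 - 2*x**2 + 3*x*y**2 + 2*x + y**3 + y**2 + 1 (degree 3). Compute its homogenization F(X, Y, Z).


F(X, Y, Z) = X**3 - 2*X**2*Z + 3*X*Y**2 + 2*X*Z**2 + Y**3 + Y**2*Z + Z**3

deg(f) = 3.
Substitute x = X/Z, y = Y/Z into f, then multiply by Z^3.
  monomial 1·x^3·y^0 ↦ 1·X^3·Y^0·Z^0.
  monomial -2·x^2·y^0 ↦ -2·X^2·Y^0·Z^1.
  monomial 3·x^1·y^2 ↦ 3·X^1·Y^2·Z^0.
  monomial 2·x^1·y^0 ↦ 2·X^1·Y^0·Z^2.
  monomial 1·x^0·y^3 ↦ 1·X^0·Y^3·Z^0.
  monomial 1·x^0·y^2 ↦ 1·X^0·Y^2·Z^1.
  monomial 1·x^0·y^0 ↦ 1·X^0·Y^0·Z^3.
Collecting: F(X, Y, Z) = X**3 - 2*X**2*Z + 3*X*Y**2 + 2*X*Z**2 + Y**3 + Y**2*Z + Z**3.


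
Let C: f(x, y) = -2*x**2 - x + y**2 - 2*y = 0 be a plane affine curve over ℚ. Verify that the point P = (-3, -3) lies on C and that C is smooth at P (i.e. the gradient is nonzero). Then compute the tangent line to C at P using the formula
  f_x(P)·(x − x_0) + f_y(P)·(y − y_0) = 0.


Tangent line at P: 11*x - 8*y + 9 = 0.

Step 1: f(-3, -3) = 0, so P lies on C.
Step 2: partial derivatives
  f_x(x, y) = -4*x - 1, f_y(x, y) = 2*y - 2.
  f_x(P) = 11, f_y(P) = -8 (gradient nonzero, so P is smooth).
Step 3: tangent line at P: 11·(x − -3) + -8·(y − -3) = 0.
Expanding: 11*x - 8*y + 9 = 0.


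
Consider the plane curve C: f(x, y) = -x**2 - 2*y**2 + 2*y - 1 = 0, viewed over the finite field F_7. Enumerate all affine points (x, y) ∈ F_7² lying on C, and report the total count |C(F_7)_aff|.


Affine F_7-points: {(1, 3), (1, 5), (3, 2), (3, 6), (4, 2), (4, 6), (6, 3), (6, 5)}; count = 8.

For each of the 49 pairs (x, y) ∈ F_7², evaluate f(x, y) mod 7. Record the zeros.
  x = 0: [0↦6, 1↦6, 2↦2, 3↦1, 4↦3, 5↦1, 6↦2]  zeros at y ∈ ∅
  x = 1: [0↦5, 1↦5, 2↦1, 3↦0, 4↦2, 5↦0, 6↦1]  zeros at y ∈ {3, 5}
  x = 2: [0↦2, 1↦2, 2↦5, 3↦4, 4↦6, 5↦4, 6↦5]  zeros at y ∈ ∅
  x = 3: [0↦4, 1↦4, 2↦0, 3↦6, 4↦1, 5↦6, 6↦0]  zeros at y ∈ {2, 6}
  x = 4: [0↦4, 1↦4, 2↦0, 3↦6, 4↦1, 5↦6, 6↦0]  zeros at y ∈ {2, 6}
  x = 5: [0↦2, 1↦2, 2↦5, 3↦4, 4↦6, 5↦4, 6↦5]  zeros at y ∈ ∅
  x = 6: [0↦5, 1↦5, 2↦1, 3↦0, 4↦2, 5↦0, 6↦1]  zeros at y ∈ {3, 5}
Collecting zeros: affine points = {(1, 3), (1, 5), (3, 2), (3, 6), (4, 2), (4, 6), (6, 3), (6, 5)}.
Total count |C(F_7)_aff| = 8.


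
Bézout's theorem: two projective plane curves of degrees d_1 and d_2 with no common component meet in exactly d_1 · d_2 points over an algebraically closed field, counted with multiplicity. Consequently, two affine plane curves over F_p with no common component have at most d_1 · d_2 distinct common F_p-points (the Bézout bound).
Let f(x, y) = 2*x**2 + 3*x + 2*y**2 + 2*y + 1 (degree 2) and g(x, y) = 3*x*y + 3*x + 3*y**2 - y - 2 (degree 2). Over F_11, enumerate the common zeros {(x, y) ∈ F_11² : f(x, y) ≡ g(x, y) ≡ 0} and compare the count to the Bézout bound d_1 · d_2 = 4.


Common zeros: ∅; count = 0; Bézout bound = 4.

deg(f) = 2, deg(g) = 2, so Bézout bound = 4.
Scan x ∈ F_11. For each x, list the y ∈ F_11 with f(x, y) ≡ 0 and those with g(x, y) ≡ 0 (mod 11); the common zeros in that column are the intersection.
  x = 0: f ≡ 0 at y ∈ ∅; g ≡ 0 at y ∈ {1, 3}; common: ∅.
  x = 1: f ≡ 0 at y ∈ {5}; g ≡ 0 at y ∈ {6, 8}; common: ∅.
  x = 2: f ≡ 0 at y ∈ {4, 6}; g ≡ 0 at y ∈ ∅; common: ∅.
  x = 3: f ≡ 0 at y ∈ {5}; g ≡ 0 at y ∈ ∅; common: ∅.
  x = 4: f ≡ 0 at y ∈ ∅; g ≡ 0 at y ∈ {2, 9}; common: ∅.
  x = 5: f ≡ 0 at y ∈ {0, 10}; g ≡ 0 at y ∈ ∅; common: ∅.
  x = 6: f ≡ 0 at y ∈ ∅; g ≡ 0 at y ∈ {4, 5}; common: ∅.
  x = 7: f ≡ 0 at y ∈ {2, 8}; g ≡ 0 at y ∈ ∅; common: ∅.
  x = 8: f ≡ 0 at y ∈ {2, 8}; g ≡ 0 at y ∈ {0, 7}; common: ∅.
  x = 9: f ≡ 0 at y ∈ ∅; g ≡ 0 at y ∈ ∅; common: ∅.
  x = 10: f ≡ 0 at y ∈ {0, 10}; g ≡ 0 at y ∈ ∅; common: ∅.
Collecting: common zeros = ∅, so the count is 0.
Comparison with the Bézout bound: 0 ≤ 4 = deg(f)·deg(g), as expected for curves with no common component (the affine F_11-count falls short of the bound because intersections may lie at infinity, over extension fields, or carry multiplicity).


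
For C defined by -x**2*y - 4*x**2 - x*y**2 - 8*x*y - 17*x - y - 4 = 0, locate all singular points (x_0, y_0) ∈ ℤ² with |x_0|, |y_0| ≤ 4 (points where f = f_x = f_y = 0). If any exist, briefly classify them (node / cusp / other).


Singular points: {(-1, -3)}; classification: node.

Compute partial derivatives:
  f_x = -2*x*y - 8*x - y**2 - 8*y - 17.
  f_y = -x**2 - 2*x*y - 8*x - 1.
Scan x_0 ∈ {−4, ..., 4}. For each x_0, f_y(x_0, y) is a polynomial in y; find its integer roots y ∈ {−4, ..., 4}, then test f_x and f at those candidates.
  x = -4: f_y(-4, y) = 8*y + 15; no integer root y with |y| ≤ 4.
  x = -3: f_y(-3, y) = 6*y + 14; no integer root y with |y| ≤ 4.
  x = -2: f_y(-2, y) = 4*y + 11; no integer root y with |y| ≤ 4.
  x = -1: f_y(-1, y) = 2*y + 6; vanishes at y ∈ {-3}. (-1, -3): f_x = 0, f = 0 — SINGULAR.
  x = 0: f_y(0, y) = -1; no integer root y with |y| ≤ 4.
  x = 1: f_y(1, y) = -2*y - 10; no integer root y with |y| ≤ 4.
  x = 2: f_y(2, y) = -4*y - 21; no integer root y with |y| ≤ 4.
  x = 3: f_y(3, y) = -6*y - 34; no integer root y with |y| ≤ 4.
  x = 4: f_y(4, y) = -8*y - 49; no integer root y with |y| ≤ 4.
Only singular point on the grid: (-1, -3).
Classify: substitute x = -1 + u, y = -3 + v and expand: f = -u**2*v - u**2 - u*v**2 + v**2.
No constant or linear terms (consistent with a singular point). Quadratic part: -u**2 + v**2. Cubic part: -u**2*v - u*v**2.
The quadratic part v**2 - u**2 = (v − u)(v + u) splits into two distinct linear factors, so there are two distinct tangent lines y − -3 = ±(x − -1) — this is a node (ordinary double point).
Classification: node.
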